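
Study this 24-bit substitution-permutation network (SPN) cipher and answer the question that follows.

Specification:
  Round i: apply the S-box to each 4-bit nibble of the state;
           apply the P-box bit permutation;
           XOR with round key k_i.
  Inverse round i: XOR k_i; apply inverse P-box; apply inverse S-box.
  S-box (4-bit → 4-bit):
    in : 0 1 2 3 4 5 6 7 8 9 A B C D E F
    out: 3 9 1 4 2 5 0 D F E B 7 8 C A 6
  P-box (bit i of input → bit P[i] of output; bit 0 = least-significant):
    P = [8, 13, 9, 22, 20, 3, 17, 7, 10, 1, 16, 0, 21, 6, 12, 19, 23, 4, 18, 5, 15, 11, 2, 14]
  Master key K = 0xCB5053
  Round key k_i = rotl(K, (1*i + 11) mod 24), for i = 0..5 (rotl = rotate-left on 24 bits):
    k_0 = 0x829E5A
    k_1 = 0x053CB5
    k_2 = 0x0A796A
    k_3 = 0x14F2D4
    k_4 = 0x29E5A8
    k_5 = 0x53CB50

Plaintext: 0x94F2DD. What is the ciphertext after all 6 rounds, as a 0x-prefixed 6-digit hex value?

s_0 = plaintext = 0x94F2DD
s_1 = Round(s_0, k_0) = 0xC0C08E
s_2 = Round(s_1, k_1) = 0xDF582F
s_3 = Round(s_2, k_2) = 0x3F0F7D
s_4 = Round(s_3, k_3) = 0x63F002
s_5 = Round(s_4, k_4) = 0x3DF0E2
s_6 = Round(s_5, k_5) = 0x57DEBE

0x57DEBE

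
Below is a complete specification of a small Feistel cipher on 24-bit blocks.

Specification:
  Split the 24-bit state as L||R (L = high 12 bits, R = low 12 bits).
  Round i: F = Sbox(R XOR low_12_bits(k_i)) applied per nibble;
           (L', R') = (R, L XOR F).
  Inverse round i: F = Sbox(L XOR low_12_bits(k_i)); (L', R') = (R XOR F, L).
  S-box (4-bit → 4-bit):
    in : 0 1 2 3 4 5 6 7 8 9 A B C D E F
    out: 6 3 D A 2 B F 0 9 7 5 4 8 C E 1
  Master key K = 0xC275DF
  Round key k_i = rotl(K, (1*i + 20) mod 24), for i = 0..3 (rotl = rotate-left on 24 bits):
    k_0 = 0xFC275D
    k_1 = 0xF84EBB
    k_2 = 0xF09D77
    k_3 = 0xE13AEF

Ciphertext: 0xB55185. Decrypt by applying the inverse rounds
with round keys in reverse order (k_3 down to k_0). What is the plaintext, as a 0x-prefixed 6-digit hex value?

0xA9F09E

s_0 = ciphertext = 0xB55185
s_1 = InvRound(s_0, k_3) = 0x2C0B55
s_2 = InvRound(s_1, k_2) = 0xA152C0
s_3 = InvRound(s_2, k_1) = 0x09EA15
s_4 = InvRound(s_3, k_0) = 0xA9F09E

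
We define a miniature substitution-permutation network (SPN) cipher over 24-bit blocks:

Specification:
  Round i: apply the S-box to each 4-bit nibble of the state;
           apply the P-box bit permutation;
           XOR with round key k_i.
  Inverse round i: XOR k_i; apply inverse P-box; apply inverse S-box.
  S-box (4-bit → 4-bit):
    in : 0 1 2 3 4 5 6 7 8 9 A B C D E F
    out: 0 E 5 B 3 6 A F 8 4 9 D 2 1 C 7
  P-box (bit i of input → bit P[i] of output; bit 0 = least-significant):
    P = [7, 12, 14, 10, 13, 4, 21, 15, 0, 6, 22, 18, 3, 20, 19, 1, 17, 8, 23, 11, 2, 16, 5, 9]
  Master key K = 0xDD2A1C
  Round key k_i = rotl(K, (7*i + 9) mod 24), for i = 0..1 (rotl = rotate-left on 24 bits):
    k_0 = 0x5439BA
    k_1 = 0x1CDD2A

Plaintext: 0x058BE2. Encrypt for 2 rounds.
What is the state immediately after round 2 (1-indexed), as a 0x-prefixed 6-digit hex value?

0x003F16

s_0 = plaintext = 0x058BE2
s_1 = Round(s_0, k_0) = 0xB0F839
s_2 = Round(s_1, k_1) = 0x003F16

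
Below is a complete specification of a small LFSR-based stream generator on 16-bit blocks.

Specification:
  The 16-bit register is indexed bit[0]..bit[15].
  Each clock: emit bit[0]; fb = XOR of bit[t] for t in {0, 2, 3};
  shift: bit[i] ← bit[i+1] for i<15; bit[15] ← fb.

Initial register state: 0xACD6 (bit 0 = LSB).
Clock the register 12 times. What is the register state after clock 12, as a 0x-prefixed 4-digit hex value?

reg_0 = 0xACD6
clock 1: out=0, reg = 0xD66B
clock 2: out=1, reg = 0x6B35
clock 3: out=1, reg = 0x359A
clock 4: out=0, reg = 0x9ACD
clock 5: out=1, reg = 0xCD66
clock 6: out=0, reg = 0xE6B3
clock 7: out=1, reg = 0xF359
clock 8: out=1, reg = 0x79AC
clock 9: out=0, reg = 0x3CD6
clock 10: out=0, reg = 0x9E6B
clock 11: out=1, reg = 0x4F35
clock 12: out=1, reg = 0x279A

0x279A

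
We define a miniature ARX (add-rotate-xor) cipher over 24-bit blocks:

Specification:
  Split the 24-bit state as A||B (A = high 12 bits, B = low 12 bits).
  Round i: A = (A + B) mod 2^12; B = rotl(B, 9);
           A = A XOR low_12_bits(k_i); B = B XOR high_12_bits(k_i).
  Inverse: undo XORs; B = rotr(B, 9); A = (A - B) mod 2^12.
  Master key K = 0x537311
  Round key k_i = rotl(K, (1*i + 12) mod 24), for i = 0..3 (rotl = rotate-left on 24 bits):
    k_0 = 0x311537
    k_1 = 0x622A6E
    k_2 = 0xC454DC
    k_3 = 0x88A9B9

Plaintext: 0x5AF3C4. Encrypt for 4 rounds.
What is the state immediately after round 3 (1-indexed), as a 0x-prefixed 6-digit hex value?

0x7CE2EC

s_0 = plaintext = 0x5AF3C4
s_1 = Round(s_0, k_0) = 0xC44B69
s_2 = Round(s_1, k_1) = 0xDC354F
s_3 = Round(s_2, k_2) = 0x7CE2EC
s_4 = Round(s_3, k_3) = 0x3030D7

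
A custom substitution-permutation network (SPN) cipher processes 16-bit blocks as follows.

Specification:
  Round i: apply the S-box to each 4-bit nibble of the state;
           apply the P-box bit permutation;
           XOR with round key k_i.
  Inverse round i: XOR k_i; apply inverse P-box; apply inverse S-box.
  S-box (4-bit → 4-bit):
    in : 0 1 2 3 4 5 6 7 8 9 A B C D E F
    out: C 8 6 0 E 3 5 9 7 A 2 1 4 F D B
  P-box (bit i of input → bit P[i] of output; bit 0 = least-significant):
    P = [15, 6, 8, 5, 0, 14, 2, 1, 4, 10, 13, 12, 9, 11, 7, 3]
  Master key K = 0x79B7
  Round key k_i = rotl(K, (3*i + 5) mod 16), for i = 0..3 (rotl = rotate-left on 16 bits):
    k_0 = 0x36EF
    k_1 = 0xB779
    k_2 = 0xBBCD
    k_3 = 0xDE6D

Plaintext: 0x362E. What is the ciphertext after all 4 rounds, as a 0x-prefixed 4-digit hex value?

0xBEA4

s_0 = plaintext = 0x362E
s_1 = Round(s_0, k_0) = 0xD7DB
s_2 = Round(s_1, k_1) = 0x6DE6
s_3 = Round(s_2, k_2) = 0x0C5A
s_4 = Round(s_3, k_3) = 0xBEA4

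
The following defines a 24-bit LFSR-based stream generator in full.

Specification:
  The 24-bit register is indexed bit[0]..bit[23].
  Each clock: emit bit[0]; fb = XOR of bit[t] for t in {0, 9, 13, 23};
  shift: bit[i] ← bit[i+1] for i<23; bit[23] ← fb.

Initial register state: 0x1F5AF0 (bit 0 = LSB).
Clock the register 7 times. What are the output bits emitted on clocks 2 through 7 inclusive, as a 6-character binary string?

reg_0 = 0x1F5AF0
clock 1: out=0, reg = 0x8FAD78
clock 2: out=0, reg = 0x47D6BC
clock 3: out=0, reg = 0xA3EB5E
clock 4: out=0, reg = 0xD1F5AF
clock 5: out=1, reg = 0xE8FAD7
clock 6: out=1, reg = 0x747D6B
clock 7: out=1, reg = 0x3A3EB5

000111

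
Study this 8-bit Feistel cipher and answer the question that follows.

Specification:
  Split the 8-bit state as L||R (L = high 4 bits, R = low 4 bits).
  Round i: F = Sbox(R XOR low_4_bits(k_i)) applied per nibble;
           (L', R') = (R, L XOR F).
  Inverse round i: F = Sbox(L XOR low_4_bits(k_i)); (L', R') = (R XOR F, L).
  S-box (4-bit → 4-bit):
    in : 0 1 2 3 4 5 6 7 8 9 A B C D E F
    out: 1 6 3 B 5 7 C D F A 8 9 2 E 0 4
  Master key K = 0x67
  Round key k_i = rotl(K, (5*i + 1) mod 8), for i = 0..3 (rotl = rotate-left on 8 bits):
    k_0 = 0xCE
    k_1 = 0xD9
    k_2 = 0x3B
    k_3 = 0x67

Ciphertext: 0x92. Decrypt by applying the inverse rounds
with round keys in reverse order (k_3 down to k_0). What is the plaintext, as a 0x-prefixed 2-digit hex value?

s_0 = ciphertext = 0x92
s_1 = InvRound(s_0, k_3) = 0x29
s_2 = InvRound(s_1, k_2) = 0x32
s_3 = InvRound(s_2, k_1) = 0xA3
s_4 = InvRound(s_3, k_0) = 0x6A

0x6A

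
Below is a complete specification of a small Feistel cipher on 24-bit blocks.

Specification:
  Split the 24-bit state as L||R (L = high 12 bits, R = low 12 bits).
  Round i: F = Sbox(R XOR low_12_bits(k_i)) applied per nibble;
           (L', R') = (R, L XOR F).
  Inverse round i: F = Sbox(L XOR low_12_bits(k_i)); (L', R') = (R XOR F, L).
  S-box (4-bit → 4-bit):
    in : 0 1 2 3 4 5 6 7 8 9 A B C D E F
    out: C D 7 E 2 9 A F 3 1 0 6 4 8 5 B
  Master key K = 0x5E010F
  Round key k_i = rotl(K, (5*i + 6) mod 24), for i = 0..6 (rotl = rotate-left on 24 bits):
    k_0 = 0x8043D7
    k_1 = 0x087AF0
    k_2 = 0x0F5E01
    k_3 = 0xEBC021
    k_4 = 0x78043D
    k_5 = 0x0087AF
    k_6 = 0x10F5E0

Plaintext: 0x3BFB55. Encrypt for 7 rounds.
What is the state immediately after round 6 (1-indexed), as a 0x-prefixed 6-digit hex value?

0xC9AC45

s_0 = plaintext = 0x3BFB55
s_1 = Round(s_0, k_0) = 0xB55088
s_2 = Round(s_1, k_1) = 0x088BA6
s_3 = Round(s_2, k_2) = 0xBA6987
s_4 = Round(s_3, k_3) = 0x987AAC
s_5 = Round(s_4, k_4) = 0xAACC9A
s_6 = Round(s_5, k_5) = 0xC9AC45
s_7 = Round(s_6, k_6) = 0xC45D93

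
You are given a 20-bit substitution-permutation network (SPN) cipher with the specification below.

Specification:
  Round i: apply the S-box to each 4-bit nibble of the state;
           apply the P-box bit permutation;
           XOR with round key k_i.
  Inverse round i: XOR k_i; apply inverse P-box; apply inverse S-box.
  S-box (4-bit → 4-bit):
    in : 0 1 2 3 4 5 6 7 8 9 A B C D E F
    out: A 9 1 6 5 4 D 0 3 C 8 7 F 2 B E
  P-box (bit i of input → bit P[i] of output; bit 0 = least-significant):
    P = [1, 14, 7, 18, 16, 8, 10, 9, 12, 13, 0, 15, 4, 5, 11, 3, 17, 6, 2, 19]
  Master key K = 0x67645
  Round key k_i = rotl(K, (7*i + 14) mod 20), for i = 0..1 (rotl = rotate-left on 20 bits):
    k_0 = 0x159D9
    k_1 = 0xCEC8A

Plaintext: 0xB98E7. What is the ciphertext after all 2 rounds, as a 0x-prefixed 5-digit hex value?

s_0 = plaintext = 0xB98E7
s_1 = Round(s_0, k_0) = 0x26295
s_2 = Round(s_1, k_1) = 0xEF212

0xEF212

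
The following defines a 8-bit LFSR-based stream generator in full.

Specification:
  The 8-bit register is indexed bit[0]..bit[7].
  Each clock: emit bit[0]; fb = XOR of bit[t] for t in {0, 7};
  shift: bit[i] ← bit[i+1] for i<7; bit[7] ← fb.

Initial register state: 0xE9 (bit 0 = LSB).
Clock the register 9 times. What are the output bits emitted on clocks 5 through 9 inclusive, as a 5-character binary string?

01110

reg_0 = 0xE9
clock 1: out=1, reg = 0x74
clock 2: out=0, reg = 0x3A
clock 3: out=0, reg = 0x1D
clock 4: out=1, reg = 0x8E
clock 5: out=0, reg = 0xC7
clock 6: out=1, reg = 0x63
clock 7: out=1, reg = 0xB1
clock 8: out=1, reg = 0x58
clock 9: out=0, reg = 0x2C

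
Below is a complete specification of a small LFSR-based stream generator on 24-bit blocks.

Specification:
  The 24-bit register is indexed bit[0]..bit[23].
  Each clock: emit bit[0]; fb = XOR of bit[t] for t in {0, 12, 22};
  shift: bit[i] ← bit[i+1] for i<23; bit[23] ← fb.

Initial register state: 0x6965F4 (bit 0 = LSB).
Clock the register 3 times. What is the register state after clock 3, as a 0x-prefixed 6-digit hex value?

reg_0 = 0x6965F4
clock 1: out=0, reg = 0xB4B2FA
clock 2: out=0, reg = 0xDA597D
clock 3: out=1, reg = 0xED2CBE

0xED2CBE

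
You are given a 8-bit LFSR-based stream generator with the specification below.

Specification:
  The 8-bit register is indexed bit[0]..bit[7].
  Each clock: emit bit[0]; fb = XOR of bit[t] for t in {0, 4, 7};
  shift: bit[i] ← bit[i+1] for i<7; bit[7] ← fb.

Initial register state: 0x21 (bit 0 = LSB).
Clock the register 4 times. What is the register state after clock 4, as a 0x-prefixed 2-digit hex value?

0x12

reg_0 = 0x21
clock 1: out=1, reg = 0x90
clock 2: out=0, reg = 0x48
clock 3: out=0, reg = 0x24
clock 4: out=0, reg = 0x12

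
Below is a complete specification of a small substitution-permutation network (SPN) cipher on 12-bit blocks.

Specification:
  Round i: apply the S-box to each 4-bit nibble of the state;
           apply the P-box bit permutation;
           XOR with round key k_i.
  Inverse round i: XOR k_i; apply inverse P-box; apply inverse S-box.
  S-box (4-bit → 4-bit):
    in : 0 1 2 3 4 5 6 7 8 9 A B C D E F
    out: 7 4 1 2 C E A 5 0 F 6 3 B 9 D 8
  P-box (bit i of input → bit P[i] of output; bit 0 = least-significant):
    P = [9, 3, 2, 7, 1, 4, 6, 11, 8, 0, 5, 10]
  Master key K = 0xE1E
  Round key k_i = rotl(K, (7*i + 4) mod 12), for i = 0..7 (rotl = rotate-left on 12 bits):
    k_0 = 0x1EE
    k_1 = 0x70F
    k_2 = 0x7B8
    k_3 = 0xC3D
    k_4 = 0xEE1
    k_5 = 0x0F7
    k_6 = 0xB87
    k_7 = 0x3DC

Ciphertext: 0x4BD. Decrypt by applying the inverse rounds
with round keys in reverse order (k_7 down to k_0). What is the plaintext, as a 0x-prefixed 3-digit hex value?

s_0 = ciphertext = 0x4BD
s_1 = InvRound(s_0, k_7) = 0x912
s_2 = InvRound(s_1, k_6) = 0x33E
s_3 = InvRound(s_2, k_5) = 0xB1C
s_4 = InvRound(s_3, k_4) = 0x9A5
s_5 = InvRound(s_4, k_3) = 0xD36
s_6 = InvRound(s_5, k_2) = 0x8D9
s_7 = InvRound(s_6, k_1) = 0xD9E
s_8 = InvRound(s_7, k_0) = 0x458

0x458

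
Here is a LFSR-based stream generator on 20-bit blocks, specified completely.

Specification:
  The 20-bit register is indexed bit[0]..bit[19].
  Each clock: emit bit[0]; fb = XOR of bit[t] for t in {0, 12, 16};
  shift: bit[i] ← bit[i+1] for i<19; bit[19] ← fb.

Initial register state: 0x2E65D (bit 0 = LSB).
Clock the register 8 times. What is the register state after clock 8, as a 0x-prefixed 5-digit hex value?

0x612E6

reg_0 = 0x2E65D
clock 1: out=1, reg = 0x9732E
clock 2: out=0, reg = 0x4B997
clock 3: out=1, reg = 0x25CCB
clock 4: out=1, reg = 0x12E65
clock 5: out=1, reg = 0x09732
clock 6: out=0, reg = 0x84B99
clock 7: out=1, reg = 0xC25CC
clock 8: out=0, reg = 0x612E6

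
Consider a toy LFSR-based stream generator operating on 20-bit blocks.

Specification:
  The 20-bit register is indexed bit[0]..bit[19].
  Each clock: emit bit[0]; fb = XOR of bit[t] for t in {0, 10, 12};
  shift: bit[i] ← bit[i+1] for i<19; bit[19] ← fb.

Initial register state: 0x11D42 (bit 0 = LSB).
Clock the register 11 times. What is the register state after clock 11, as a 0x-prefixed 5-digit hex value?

reg_0 = 0x11D42
clock 1: out=0, reg = 0x08EA1
clock 2: out=1, reg = 0x04750
clock 3: out=0, reg = 0x823A8
clock 4: out=0, reg = 0x411D4
clock 5: out=0, reg = 0xA08EA
clock 6: out=0, reg = 0x50475
clock 7: out=1, reg = 0x2823A
clock 8: out=0, reg = 0x1411D
clock 9: out=1, reg = 0x8A08E
clock 10: out=0, reg = 0x45047
clock 11: out=1, reg = 0x22823

0x22823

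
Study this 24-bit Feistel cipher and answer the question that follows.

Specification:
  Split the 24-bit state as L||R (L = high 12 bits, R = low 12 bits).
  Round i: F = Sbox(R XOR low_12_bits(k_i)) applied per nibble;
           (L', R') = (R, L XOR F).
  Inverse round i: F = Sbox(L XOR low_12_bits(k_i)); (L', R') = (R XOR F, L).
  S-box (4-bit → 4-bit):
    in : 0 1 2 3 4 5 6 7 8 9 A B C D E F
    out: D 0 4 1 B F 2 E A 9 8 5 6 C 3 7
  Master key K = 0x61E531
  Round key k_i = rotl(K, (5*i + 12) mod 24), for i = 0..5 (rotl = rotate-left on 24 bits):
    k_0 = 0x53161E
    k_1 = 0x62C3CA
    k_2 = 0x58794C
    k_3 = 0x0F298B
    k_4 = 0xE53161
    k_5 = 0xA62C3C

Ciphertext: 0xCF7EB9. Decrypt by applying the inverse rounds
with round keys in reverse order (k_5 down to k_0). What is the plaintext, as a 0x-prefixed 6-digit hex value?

s_0 = ciphertext = 0xCF7EB9
s_1 = InvRound(s_0, k_5) = 0x3DCCF7
s_2 = InvRound(s_1, k_4) = 0x8AB3DC
s_3 = InvRound(s_2, k_3) = 0x3918AB
s_4 = InvRound(s_3, k_2) = 0x067391
s_5 = InvRound(s_4, k_1) = 0x21D067
s_6 = InvRound(s_5, k_0) = 0xBB621D

0xBB621D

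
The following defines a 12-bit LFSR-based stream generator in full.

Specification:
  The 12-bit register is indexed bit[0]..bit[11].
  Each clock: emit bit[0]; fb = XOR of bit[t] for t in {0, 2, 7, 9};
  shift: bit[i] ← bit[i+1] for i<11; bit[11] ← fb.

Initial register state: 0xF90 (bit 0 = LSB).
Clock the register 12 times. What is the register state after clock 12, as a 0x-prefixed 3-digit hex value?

0x18C

reg_0 = 0xF90
clock 1: out=0, reg = 0x7C8
clock 2: out=0, reg = 0x3E4
clock 3: out=0, reg = 0x9F2
clock 4: out=0, reg = 0xCF9
clock 5: out=1, reg = 0x67C
clock 6: out=0, reg = 0x33E
clock 7: out=0, reg = 0x19F
clock 8: out=1, reg = 0x8CF
clock 9: out=1, reg = 0xC67
clock 10: out=1, reg = 0x633
clock 11: out=1, reg = 0x319
clock 12: out=1, reg = 0x18C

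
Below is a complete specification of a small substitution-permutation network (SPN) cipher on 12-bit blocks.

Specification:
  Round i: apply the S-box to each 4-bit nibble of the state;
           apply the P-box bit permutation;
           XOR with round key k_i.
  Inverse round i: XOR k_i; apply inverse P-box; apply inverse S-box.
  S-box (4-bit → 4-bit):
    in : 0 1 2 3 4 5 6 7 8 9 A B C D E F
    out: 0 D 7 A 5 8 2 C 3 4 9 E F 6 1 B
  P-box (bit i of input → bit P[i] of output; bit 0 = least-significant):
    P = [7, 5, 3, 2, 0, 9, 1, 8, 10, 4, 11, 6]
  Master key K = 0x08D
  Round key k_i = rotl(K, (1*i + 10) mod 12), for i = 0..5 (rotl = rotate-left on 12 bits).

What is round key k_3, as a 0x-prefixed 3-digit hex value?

K = 0x08D
k_0 = rotl(K, (1*0+10) mod 12) = rotl(K, 10) = 0x423
k_1 = rotl(K, (1*1+10) mod 12) = rotl(K, 11) = 0x846
k_2 = rotl(K, (1*2+10) mod 12) = rotl(K, 0) = 0x08D
k_3 = rotl(K, (1*3+10) mod 12) = rotl(K, 1) = 0x11A

0x11A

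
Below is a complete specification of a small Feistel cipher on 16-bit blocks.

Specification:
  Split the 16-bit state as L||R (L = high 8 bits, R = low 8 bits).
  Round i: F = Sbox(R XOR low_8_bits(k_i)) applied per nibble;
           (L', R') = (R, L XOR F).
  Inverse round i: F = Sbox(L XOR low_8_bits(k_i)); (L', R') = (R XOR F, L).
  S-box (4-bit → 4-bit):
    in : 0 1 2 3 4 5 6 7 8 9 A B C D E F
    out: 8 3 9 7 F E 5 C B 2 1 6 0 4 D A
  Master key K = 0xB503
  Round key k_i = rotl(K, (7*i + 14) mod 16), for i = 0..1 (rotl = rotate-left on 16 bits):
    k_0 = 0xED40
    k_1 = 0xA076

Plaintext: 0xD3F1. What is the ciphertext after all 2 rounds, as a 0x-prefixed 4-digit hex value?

s_0 = plaintext = 0xD3F1
s_1 = Round(s_0, k_0) = 0xF1B0
s_2 = Round(s_1, k_1) = 0xB0F4

0xB0F4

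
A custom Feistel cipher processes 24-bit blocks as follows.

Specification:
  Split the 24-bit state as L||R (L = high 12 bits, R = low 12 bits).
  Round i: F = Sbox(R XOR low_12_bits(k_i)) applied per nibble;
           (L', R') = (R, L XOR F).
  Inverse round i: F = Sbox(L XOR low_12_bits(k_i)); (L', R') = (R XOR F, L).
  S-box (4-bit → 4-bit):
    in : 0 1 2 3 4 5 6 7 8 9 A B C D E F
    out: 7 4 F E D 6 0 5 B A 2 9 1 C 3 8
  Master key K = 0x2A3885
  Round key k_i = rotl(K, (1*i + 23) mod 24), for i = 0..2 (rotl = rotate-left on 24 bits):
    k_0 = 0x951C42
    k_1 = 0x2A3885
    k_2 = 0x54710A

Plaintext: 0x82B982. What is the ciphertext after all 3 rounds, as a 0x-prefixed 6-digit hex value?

s_0 = plaintext = 0x82B982
s_1 = Round(s_0, k_0) = 0x982E3C
s_2 = Round(s_1, k_1) = 0xE3C918
s_3 = Round(s_2, k_2) = 0x918573

0x918573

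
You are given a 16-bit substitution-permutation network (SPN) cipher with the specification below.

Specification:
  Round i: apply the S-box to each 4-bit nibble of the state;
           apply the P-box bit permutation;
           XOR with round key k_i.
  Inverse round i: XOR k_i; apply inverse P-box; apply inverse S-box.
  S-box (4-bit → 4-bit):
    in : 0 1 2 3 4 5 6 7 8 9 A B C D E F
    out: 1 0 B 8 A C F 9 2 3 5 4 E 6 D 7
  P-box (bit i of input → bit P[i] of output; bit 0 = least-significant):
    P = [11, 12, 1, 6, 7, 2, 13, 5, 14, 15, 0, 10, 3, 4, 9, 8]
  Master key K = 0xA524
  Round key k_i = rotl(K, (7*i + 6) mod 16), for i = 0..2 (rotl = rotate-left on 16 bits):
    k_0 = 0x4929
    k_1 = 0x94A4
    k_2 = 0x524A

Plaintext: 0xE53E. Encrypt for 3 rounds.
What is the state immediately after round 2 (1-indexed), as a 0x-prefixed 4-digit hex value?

0x49D1

s_0 = plaintext = 0xE53E
s_1 = Round(s_0, k_0) = 0x4642
s_2 = Round(s_1, k_1) = 0x49D1
s_3 = Round(s_2, k_2) = 0xB35E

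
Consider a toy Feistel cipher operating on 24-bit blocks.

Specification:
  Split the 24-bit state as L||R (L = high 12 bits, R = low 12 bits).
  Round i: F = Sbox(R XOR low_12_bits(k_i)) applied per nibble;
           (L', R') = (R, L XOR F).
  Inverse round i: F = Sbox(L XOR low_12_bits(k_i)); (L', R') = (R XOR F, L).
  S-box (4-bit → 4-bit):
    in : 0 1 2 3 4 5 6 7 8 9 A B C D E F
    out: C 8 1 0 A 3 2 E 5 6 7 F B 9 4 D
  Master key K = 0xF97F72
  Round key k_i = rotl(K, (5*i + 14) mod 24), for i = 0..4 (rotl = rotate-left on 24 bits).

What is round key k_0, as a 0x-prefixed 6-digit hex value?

0xDCBE5F

K = 0xF97F72
k_0 = rotl(K, (5*0+14) mod 24) = rotl(K, 14) = 0xDCBE5F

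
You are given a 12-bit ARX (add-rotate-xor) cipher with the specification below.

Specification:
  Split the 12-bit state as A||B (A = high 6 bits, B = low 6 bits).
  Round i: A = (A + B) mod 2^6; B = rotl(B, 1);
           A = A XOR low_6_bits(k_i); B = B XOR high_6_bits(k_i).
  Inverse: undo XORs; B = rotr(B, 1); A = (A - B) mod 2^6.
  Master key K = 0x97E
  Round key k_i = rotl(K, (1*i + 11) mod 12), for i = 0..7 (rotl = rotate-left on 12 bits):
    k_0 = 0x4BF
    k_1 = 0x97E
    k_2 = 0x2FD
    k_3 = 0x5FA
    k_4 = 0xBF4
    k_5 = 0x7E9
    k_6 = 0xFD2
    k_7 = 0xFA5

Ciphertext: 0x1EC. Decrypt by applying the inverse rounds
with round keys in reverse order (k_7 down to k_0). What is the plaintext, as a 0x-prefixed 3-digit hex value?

0x64F

s_0 = ciphertext = 0x1EC
s_1 = InvRound(s_0, k_7) = 0x649
s_2 = InvRound(s_1, k_6) = 0xC1B
s_3 = InvRound(s_2, k_5) = 0x5C2
s_4 = InvRound(s_3, k_4) = 0xB76
s_5 = InvRound(s_4, k_3) = 0x9F0
s_6 = InvRound(s_5, k_2) = 0x77D
s_7 = InvRound(s_6, k_1) = 0x5CC
s_8 = InvRound(s_7, k_0) = 0x64F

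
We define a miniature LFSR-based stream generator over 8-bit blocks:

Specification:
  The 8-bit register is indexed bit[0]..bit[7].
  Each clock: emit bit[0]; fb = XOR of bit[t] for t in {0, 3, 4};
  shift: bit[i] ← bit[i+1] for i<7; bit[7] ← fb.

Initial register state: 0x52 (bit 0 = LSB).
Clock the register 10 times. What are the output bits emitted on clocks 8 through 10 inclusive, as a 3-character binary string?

010

reg_0 = 0x52
clock 1: out=0, reg = 0xA9
clock 2: out=1, reg = 0x54
clock 3: out=0, reg = 0xAA
clock 4: out=0, reg = 0xD5
clock 5: out=1, reg = 0x6A
clock 6: out=0, reg = 0xB5
clock 7: out=1, reg = 0x5A
clock 8: out=0, reg = 0x2D
clock 9: out=1, reg = 0x16
clock 10: out=0, reg = 0x8B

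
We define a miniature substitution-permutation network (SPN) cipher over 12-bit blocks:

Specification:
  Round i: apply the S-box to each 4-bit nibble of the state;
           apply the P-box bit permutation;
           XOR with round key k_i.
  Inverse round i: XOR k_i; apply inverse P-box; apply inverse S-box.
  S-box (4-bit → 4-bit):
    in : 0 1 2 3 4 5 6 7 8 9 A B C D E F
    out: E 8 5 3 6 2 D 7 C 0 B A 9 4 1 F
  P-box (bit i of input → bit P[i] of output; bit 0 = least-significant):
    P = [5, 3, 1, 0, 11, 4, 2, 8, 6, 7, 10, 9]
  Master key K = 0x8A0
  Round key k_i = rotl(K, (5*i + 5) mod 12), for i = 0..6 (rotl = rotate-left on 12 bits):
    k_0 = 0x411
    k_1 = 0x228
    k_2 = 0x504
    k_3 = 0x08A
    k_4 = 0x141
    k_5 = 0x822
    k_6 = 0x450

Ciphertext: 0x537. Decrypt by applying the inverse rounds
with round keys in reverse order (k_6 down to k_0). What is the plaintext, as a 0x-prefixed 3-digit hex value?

s_0 = ciphertext = 0x537
s_1 = InvRound(s_0, k_6) = 0xE86
s_2 = InvRound(s_1, k_5) = 0x0DE
s_3 = InvRound(s_2, k_4) = 0x500
s_4 = InvRound(s_3, k_3) = 0x414
s_5 = InvRound(s_4, k_2) = 0x9B9
s_6 = InvRound(s_5, k_1) = 0xBA1
s_7 = InvRound(s_6, k_0) = 0x0AE

0x0AE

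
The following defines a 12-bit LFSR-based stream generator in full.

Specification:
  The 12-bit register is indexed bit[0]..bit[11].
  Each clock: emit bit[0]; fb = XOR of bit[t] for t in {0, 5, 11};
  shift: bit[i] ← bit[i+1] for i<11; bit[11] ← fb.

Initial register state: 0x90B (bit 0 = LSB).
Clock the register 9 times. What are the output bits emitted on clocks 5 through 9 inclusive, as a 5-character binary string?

00001

reg_0 = 0x90B
clock 1: out=1, reg = 0x485
clock 2: out=1, reg = 0xA42
clock 3: out=0, reg = 0xD21
clock 4: out=1, reg = 0xE90
clock 5: out=0, reg = 0xF48
clock 6: out=0, reg = 0xFA4
clock 7: out=0, reg = 0x7D2
clock 8: out=0, reg = 0x3E9
clock 9: out=1, reg = 0x1F4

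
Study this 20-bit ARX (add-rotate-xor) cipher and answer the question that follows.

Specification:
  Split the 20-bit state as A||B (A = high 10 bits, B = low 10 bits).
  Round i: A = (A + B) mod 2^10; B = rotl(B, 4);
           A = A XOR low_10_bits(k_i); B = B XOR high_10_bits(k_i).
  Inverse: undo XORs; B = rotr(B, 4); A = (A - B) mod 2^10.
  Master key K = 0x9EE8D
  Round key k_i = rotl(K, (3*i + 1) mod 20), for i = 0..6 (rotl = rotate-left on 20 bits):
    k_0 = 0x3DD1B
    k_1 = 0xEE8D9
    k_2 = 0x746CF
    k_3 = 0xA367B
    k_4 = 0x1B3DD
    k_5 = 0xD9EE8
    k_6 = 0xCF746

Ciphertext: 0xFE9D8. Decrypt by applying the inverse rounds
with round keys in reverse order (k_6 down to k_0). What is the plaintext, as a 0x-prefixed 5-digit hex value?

0x14886

s_0 = ciphertext = 0xFE9D8
s_1 = InvRound(s_0, k_6) = 0xD396E
s_2 = InvRound(s_1, k_5) = 0xD1A60
s_3 = InvRound(s_2, k_4) = 0x5EF20
s_4 = InvRound(s_3, k_3) = 0xE9B5A
s_5 = InvRound(s_4, k_2) = 0xA06E8
s_6 = InvRound(s_5, k_1) = 0x70C95
s_7 = InvRound(s_6, k_0) = 0x14886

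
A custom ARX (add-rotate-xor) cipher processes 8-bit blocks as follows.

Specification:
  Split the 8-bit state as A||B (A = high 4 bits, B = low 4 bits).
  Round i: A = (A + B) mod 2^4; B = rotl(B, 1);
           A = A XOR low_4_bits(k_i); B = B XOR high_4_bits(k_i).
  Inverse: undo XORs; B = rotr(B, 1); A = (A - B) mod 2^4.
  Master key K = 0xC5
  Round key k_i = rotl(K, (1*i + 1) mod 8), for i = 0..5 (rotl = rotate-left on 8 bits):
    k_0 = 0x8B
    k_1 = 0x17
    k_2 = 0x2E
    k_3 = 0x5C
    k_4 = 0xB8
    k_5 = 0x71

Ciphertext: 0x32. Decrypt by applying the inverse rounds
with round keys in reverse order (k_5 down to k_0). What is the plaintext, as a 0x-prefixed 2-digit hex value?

0x89

s_0 = ciphertext = 0x32
s_1 = InvRound(s_0, k_5) = 0x8A
s_2 = InvRound(s_1, k_4) = 0x88
s_3 = InvRound(s_2, k_3) = 0x6E
s_4 = InvRound(s_3, k_2) = 0x26
s_5 = InvRound(s_4, k_1) = 0xAB
s_6 = InvRound(s_5, k_0) = 0x89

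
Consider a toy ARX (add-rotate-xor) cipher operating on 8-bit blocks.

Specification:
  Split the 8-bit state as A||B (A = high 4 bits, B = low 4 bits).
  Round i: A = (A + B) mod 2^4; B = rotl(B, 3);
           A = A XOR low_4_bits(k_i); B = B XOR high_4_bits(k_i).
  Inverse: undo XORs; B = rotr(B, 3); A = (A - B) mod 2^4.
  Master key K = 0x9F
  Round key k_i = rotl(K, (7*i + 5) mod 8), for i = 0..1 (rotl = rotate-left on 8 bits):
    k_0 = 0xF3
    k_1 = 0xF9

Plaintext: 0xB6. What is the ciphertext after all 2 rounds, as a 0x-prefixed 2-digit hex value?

0x79

s_0 = plaintext = 0xB6
s_1 = Round(s_0, k_0) = 0x2C
s_2 = Round(s_1, k_1) = 0x79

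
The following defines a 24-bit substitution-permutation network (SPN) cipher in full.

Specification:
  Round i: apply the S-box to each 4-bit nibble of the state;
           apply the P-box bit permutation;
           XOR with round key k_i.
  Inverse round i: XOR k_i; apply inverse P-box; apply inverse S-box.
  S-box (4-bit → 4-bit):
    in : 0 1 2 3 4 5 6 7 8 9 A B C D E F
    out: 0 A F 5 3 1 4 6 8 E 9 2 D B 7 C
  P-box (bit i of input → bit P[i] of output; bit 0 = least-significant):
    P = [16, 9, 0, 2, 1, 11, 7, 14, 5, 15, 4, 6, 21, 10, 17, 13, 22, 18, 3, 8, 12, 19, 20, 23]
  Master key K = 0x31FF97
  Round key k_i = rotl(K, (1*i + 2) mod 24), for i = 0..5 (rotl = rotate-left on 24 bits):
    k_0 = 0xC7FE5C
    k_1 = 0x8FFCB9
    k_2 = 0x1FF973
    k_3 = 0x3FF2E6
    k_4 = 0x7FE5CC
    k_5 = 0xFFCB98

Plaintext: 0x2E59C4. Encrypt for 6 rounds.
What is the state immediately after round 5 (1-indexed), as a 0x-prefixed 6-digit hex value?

s_0 = plaintext = 0x2E59C4
s_1 = Round(s_0, k_0) = 0x3A2C86
s_2 = Round(s_1, k_1) = 0xFD89C8
s_3 = Round(s_2, k_2) = 0xCB18A5
s_4 = Round(s_3, k_3) = 0xAA86A4
s_5 = Round(s_4, k_4) = 0xBE96DE
s_6 = Round(s_5, k_5) = 0xB0A583

0xBE96DE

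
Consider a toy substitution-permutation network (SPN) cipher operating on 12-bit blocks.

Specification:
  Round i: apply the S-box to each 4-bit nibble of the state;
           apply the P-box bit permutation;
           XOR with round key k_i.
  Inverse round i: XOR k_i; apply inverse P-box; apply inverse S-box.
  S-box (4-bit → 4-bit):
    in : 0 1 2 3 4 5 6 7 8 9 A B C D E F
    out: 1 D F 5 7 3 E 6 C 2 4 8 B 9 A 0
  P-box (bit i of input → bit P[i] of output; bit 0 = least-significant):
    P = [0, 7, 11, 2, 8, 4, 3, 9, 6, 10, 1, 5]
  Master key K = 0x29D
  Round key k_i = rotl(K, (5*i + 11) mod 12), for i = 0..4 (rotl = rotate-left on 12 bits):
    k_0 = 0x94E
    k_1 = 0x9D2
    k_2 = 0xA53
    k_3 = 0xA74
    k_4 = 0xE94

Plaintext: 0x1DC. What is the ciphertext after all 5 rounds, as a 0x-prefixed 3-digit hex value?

0x802

s_0 = plaintext = 0x1DC
s_1 = Round(s_0, k_0) = 0xAA9
s_2 = Round(s_1, k_1) = 0x958
s_3 = Round(s_2, k_2) = 0x747
s_4 = Round(s_3, k_3) = 0x7EE
s_5 = Round(s_4, k_4) = 0x802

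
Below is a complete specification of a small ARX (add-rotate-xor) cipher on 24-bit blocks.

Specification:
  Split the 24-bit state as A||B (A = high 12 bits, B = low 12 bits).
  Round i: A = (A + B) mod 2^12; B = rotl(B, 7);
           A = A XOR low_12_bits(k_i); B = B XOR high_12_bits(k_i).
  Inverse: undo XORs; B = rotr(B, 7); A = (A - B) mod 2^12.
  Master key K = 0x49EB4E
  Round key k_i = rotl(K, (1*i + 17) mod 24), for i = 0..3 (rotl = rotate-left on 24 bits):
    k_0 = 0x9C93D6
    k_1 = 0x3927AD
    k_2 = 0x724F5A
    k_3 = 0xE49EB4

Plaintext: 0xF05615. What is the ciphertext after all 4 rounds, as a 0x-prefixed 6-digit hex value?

s_0 = plaintext = 0xF05615
s_1 = Round(s_0, k_0) = 0x6CC379
s_2 = Round(s_1, k_1) = 0xDE8F09
s_3 = Round(s_2, k_2) = 0x3AB3DC
s_4 = Round(s_3, k_3) = 0x933057

0x933057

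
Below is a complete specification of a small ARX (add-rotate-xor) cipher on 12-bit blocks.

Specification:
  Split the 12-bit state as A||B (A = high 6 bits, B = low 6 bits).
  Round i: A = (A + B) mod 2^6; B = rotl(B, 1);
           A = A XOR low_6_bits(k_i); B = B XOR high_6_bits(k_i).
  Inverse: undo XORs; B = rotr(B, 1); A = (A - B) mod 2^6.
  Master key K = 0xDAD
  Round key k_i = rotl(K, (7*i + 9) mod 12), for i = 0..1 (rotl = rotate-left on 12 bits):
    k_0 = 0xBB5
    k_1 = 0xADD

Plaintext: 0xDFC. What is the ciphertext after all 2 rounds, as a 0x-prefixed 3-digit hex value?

s_0 = plaintext = 0xDFC
s_1 = Round(s_0, k_0) = 0x197
s_2 = Round(s_1, k_1) = 0x005

0x005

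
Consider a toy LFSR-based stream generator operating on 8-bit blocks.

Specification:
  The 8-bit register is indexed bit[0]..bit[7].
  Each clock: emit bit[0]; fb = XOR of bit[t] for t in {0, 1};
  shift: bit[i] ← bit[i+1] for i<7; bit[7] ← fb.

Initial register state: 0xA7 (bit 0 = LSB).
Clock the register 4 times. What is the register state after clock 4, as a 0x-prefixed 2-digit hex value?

0x4A

reg_0 = 0xA7
clock 1: out=1, reg = 0x53
clock 2: out=1, reg = 0x29
clock 3: out=1, reg = 0x94
clock 4: out=0, reg = 0x4A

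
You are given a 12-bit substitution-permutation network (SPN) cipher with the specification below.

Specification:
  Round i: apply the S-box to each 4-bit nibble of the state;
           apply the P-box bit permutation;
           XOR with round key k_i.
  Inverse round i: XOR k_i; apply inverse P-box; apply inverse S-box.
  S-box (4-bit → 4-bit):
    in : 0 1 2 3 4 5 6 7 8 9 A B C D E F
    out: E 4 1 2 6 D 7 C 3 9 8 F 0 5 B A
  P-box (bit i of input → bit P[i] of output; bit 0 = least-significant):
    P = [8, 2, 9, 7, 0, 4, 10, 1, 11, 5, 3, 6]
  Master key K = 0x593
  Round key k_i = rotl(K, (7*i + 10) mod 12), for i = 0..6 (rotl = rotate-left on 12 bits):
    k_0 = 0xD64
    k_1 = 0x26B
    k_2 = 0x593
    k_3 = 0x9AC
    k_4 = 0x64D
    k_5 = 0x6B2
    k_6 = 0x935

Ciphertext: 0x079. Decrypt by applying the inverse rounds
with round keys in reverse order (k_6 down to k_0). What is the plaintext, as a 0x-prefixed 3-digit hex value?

0x25E

s_0 = ciphertext = 0x079
s_1 = InvRound(s_0, k_6) = 0x5C8
s_2 = InvRound(s_1, k_5) = 0x0FD
s_3 = InvRound(s_2, k_4) = 0x347
s_4 = InvRound(s_3, k_3) = 0xB97
s_5 = InvRound(s_4, k_2) = 0x214
s_6 = InvRound(s_5, k_1) = 0x0E3
s_7 = InvRound(s_6, k_0) = 0x25E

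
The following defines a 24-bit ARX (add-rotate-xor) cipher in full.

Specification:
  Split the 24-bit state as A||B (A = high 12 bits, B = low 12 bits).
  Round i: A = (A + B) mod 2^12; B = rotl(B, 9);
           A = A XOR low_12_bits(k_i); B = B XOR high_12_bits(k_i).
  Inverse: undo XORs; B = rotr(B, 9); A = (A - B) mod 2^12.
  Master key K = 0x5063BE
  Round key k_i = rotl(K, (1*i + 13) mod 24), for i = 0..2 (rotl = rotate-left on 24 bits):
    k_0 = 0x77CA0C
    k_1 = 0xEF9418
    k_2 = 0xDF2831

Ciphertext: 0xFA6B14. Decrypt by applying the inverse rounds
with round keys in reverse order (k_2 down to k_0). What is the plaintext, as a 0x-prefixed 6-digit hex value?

s_0 = ciphertext = 0xFA6B14
s_1 = InvRound(s_0, k_2) = 0x064733
s_2 = InvRound(s_1, k_1) = 0x628E54
s_3 = InvRound(s_2, k_0) = 0x2E0944

0x2E0944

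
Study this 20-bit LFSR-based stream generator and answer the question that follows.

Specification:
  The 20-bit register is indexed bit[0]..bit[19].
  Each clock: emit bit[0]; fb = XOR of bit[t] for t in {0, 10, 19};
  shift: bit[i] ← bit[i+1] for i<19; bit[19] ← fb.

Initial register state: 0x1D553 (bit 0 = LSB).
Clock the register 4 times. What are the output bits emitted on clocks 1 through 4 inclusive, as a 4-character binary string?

reg_0 = 0x1D553
clock 1: out=1, reg = 0x0EAA9
clock 2: out=1, reg = 0x87554
clock 3: out=0, reg = 0x43AAA
clock 4: out=0, reg = 0x21D55

1100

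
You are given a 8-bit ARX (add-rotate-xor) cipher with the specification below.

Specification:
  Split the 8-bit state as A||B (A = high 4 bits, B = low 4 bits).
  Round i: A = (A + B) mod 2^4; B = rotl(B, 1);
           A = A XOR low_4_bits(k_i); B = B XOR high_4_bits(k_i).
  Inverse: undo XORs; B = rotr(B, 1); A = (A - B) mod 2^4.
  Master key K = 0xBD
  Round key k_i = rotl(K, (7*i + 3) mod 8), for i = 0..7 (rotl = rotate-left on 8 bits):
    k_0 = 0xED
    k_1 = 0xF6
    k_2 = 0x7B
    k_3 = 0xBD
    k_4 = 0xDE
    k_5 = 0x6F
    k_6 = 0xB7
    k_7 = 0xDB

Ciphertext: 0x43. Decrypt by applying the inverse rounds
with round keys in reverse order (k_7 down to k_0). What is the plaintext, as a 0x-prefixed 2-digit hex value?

s_0 = ciphertext = 0x43
s_1 = InvRound(s_0, k_7) = 0x87
s_2 = InvRound(s_1, k_6) = 0x96
s_3 = InvRound(s_2, k_5) = 0x60
s_4 = InvRound(s_3, k_4) = 0xAE
s_5 = InvRound(s_4, k_3) = 0xDA
s_6 = InvRound(s_5, k_2) = 0x8E
s_7 = InvRound(s_6, k_1) = 0x68
s_8 = InvRound(s_7, k_0) = 0x83

0x83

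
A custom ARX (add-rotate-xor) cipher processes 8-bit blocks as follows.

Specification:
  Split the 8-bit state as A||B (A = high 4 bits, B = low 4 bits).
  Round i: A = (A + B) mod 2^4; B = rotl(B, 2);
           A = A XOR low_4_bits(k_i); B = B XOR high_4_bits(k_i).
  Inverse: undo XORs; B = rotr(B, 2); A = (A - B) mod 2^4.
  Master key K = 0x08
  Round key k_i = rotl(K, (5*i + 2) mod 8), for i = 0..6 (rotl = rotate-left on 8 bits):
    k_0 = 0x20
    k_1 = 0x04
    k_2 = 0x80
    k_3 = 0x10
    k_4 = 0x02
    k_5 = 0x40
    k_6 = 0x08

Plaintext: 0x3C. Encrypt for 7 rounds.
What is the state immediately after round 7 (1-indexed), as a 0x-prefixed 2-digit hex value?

0x2C

s_0 = plaintext = 0x3C
s_1 = Round(s_0, k_0) = 0xF1
s_2 = Round(s_1, k_1) = 0x44
s_3 = Round(s_2, k_2) = 0x89
s_4 = Round(s_3, k_3) = 0x17
s_5 = Round(s_4, k_4) = 0xAD
s_6 = Round(s_5, k_5) = 0x73
s_7 = Round(s_6, k_6) = 0x2C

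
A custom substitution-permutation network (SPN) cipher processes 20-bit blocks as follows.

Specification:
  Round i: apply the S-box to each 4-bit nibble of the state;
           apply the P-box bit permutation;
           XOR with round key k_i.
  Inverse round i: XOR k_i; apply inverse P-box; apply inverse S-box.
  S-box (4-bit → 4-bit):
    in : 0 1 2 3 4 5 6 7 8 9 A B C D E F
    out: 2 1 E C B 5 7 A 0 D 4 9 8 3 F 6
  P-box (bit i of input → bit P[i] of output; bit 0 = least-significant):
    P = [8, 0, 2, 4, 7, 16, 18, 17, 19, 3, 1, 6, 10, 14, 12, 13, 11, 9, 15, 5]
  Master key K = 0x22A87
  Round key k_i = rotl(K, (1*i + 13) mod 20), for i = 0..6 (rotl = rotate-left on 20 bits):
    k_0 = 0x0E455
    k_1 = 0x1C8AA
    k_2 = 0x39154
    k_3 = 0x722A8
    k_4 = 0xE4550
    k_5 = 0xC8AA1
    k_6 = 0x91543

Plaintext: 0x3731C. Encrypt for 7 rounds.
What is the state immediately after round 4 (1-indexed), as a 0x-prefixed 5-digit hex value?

0xC9C7D

s_0 = plaintext = 0x3731C
s_1 = Round(s_0, k_0) = 0x004A7
s_2 = Round(s_1, k_1) = 0xD8AF3
s_3 = Round(s_2, k_2) = 0x69B42
s_4 = Round(s_3, k_3) = 0xC9C7D
s_5 = Round(s_4, k_4) = 0xD7031
s_6 = Round(s_5, k_5) = 0xAE1A9
s_7 = Round(s_6, k_6) = 0x5E057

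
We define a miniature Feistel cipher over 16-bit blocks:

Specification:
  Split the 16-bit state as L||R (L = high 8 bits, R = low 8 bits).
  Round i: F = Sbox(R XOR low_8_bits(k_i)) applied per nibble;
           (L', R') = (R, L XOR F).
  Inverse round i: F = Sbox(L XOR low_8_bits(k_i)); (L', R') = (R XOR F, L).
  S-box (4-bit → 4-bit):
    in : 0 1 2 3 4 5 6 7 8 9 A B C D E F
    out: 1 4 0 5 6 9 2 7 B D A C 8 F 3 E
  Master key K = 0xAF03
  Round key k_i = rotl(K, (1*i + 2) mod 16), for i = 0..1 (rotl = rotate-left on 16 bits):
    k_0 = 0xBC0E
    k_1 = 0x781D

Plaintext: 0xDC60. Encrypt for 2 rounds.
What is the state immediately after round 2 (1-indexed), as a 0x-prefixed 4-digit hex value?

s_0 = plaintext = 0xDC60
s_1 = Round(s_0, k_0) = 0x60FF
s_2 = Round(s_1, k_1) = 0xFF50

0xFF50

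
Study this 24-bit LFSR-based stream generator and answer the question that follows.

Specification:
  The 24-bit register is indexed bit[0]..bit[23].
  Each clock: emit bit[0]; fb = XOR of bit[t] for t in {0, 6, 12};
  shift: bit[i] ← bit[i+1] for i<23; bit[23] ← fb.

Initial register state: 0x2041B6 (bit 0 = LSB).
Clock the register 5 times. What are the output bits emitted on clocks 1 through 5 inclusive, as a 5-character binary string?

01101

reg_0 = 0x2041B6
clock 1: out=0, reg = 0x1020DB
clock 2: out=1, reg = 0x08106D
clock 3: out=1, reg = 0x840836
clock 4: out=0, reg = 0x42041B
clock 5: out=1, reg = 0xA1020D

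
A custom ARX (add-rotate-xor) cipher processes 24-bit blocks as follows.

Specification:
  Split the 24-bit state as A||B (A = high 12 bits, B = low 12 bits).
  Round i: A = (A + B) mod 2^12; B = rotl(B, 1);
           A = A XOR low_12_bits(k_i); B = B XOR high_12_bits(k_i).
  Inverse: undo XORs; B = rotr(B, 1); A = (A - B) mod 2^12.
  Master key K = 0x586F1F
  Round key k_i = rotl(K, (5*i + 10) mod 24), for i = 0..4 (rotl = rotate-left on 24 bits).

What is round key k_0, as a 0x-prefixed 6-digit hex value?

0xBC7D61

K = 0x586F1F
k_0 = rotl(K, (5*0+10) mod 24) = rotl(K, 10) = 0xBC7D61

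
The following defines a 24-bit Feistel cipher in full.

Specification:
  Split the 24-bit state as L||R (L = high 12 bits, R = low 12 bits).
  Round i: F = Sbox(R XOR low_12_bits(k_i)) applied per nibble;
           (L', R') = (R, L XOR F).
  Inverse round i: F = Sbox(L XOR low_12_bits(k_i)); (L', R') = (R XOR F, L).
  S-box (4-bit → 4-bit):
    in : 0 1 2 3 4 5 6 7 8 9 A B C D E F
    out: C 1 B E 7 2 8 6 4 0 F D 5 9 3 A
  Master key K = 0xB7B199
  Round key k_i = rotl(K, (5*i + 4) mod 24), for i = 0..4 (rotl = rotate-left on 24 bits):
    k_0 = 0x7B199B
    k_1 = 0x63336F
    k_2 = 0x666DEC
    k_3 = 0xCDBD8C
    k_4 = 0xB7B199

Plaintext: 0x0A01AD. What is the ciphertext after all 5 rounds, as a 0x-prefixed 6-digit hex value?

s_0 = plaintext = 0x0A01AD
s_1 = Round(s_0, k_0) = 0x1AD448
s_2 = Round(s_1, k_1) = 0x44871B
s_3 = Round(s_2, k_2) = 0x71BBEE
s_4 = Round(s_3, k_3) = 0xBEEF90
s_5 = Round(s_4, k_4) = 0xF9082E

0xF9082E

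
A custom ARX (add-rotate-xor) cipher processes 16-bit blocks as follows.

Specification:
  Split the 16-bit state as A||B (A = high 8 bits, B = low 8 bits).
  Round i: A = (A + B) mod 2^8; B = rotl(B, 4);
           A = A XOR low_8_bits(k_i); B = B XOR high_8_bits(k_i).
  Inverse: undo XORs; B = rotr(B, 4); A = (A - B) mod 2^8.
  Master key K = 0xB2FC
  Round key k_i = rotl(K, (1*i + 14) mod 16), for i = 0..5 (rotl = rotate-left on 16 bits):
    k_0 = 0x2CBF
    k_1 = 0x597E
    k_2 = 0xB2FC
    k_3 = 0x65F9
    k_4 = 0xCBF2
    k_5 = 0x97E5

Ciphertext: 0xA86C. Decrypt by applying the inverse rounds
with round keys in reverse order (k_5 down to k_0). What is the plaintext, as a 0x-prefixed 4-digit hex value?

s_0 = ciphertext = 0xA86C
s_1 = InvRound(s_0, k_5) = 0x8EBF
s_2 = InvRound(s_1, k_4) = 0x3547
s_3 = InvRound(s_2, k_3) = 0xAA22
s_4 = InvRound(s_3, k_2) = 0x4D09
s_5 = InvRound(s_4, k_1) = 0x2E05
s_6 = InvRound(s_5, k_0) = 0xFF92

0xFF92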